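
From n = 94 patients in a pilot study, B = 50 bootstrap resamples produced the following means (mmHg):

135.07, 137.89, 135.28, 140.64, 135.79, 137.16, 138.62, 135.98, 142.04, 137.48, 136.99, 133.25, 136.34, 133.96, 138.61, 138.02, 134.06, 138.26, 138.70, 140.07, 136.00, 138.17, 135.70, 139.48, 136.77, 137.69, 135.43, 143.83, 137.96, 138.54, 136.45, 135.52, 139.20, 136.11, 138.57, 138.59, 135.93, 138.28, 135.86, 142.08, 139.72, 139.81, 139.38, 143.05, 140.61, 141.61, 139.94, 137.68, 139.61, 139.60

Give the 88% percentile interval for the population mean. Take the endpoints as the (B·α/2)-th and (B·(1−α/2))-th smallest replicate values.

(134.06, 142.04)

Sorted replicates: 133.25, 133.96, 134.06, 135.07, 135.28, 135.43, 135.52, 135.70, 135.79, 135.86, 135.93, 135.98, 136.00, 136.11, 136.34, 136.45, 136.77, 136.99, 137.16, 137.48, 137.68, 137.69, 137.89, 137.96, 138.02, 138.17, 138.26, 138.28, 138.54, 138.57, 138.59, 138.61, 138.62, 138.70, 139.20, 139.38, 139.48, 139.60, 139.61, 139.72, 139.81, 139.94, 140.07, 140.61, 140.64, 141.61, 142.04, 142.08, 143.05, 143.83
α = 0.12; lower rank = 50 × 0.060 = 3; upper rank = 50 × 0.940 = 47.
The 3rd smallest replicate is 134.06; the 47th is 142.04.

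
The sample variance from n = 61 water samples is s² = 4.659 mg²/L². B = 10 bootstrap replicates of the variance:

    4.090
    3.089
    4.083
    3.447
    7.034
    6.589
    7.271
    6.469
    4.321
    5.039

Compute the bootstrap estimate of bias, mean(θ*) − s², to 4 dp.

mean(θ*) = (4.090 + 3.089 + 4.083 + 3.447 + 7.034 + 6.589 + 7.271 + 6.469 + 4.321 + 5.039) / 10 = 5.14320
bias = 5.14320 − 4.659

bias = +0.4842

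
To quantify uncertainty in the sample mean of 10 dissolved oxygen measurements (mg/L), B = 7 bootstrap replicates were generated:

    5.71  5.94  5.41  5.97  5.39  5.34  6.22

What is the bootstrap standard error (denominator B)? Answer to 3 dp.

SE* = 0.318

Bootstrap SE is the standard deviation of the 7 replicate means.
Mean of replicates: (5.71 + 5.94 + 5.41 + 5.97 + 5.39 + 5.34 + 6.22) / 7 = 39.9800 / 7 = 5.7114
Sum of squared deviations: (−0.0014)² + (+0.2286)² + (−0.3014)² + (+0.2586)² + (−0.3214)² + (−0.3714)² + (+0.5086)² = 0.7099
Variance = 0.7099 / 7 = 0.1014
SE* = √0.1014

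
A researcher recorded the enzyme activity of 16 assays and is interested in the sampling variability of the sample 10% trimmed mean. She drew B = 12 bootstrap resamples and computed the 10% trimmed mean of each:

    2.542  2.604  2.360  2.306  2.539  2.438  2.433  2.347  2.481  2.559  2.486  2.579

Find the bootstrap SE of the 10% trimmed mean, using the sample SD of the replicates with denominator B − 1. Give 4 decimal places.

Bootstrap SE is the standard deviation of the 12 replicate 10% trimmed means.
Mean of replicates: (2.542 + 2.604 + 2.360 + 2.306 + 2.539 + 2.438 + 2.433 + 2.347 + 2.481 + 2.559 + 2.486 + 2.579) / 12 = 29.67400 / 12 = 2.47283
Sum of squared deviations: (+0.06917)² + (+0.13117)² + (−0.11283)² + (−0.16683)² + (+0.06617)² + (−0.03483)² + (−0.03983)² + (−0.12583)² + (+0.00817)² + (+0.08617)² + (+0.01317)² + (+0.10617)² = 0.10450
Variance = 0.10450 / 11 = 0.00950
SE* = √0.00950

SE* = 0.0975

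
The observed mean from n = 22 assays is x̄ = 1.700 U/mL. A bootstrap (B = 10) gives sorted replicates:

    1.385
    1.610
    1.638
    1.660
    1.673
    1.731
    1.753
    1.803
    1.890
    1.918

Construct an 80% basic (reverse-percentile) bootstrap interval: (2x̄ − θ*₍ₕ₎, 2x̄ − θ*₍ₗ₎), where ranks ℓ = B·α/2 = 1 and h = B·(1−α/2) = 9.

(1.510, 2.015)

Percentile endpoints at ranks 1 and 9: θ*₍1₎ = 1.385, θ*₍9₎ = 1.890.
Basic interval reflects these around x̄:
  lower = 2 × 1.700 − 1.890 = 1.510
  upper = 2 × 1.700 − 1.385 = 2.015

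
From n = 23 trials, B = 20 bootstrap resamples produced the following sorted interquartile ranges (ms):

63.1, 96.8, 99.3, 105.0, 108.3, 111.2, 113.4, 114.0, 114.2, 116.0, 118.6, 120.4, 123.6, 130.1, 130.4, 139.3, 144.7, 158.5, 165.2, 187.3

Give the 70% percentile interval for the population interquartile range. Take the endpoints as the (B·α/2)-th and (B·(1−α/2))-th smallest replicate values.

(99.3, 144.7)

α = 0.30; lower rank = 20 × 0.150 = 3; upper rank = 20 × 0.850 = 17.
The 3rd smallest replicate is 99.3; the 17th is 144.7.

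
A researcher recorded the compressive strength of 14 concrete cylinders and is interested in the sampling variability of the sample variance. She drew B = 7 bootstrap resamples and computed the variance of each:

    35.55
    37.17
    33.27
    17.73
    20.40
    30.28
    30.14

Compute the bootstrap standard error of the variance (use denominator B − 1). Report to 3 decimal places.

SE* = 7.433

Bootstrap SE is the standard deviation of the 7 replicate variances.
Mean of replicates: (35.55 + 37.17 + 33.27 + 17.73 + 20.40 + 30.28 + 30.14) / 7 = 204.5400 / 7 = 29.2200
Sum of squared deviations: (+6.3300)² + (+7.9500)² + (+4.0500)² + (−11.4900)² + (−8.8200)² + (+1.0600)² + (+0.9200)² = 331.4564
Variance = 331.4564 / 6 = 55.2427
SE* = √55.2427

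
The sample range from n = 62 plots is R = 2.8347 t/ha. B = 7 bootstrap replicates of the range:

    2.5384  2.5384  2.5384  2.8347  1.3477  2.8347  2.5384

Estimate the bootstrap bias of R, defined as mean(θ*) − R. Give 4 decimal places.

bias = −0.3817

mean(θ*) = (2.5384 + 2.5384 + 2.5384 + 2.8347 + 1.3477 + 2.8347 + 2.5384) / 7 = 2.45296
bias = 2.45296 − 2.8347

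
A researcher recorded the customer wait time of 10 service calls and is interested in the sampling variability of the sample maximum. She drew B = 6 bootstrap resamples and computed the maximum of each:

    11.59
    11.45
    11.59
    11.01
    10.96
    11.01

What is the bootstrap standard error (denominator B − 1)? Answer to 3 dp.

SE* = 0.306

Bootstrap SE is the standard deviation of the 6 replicate maximums.
Mean of replicates: (11.59 + 11.45 + 11.59 + 11.01 + 10.96 + 11.01) / 6 = 67.6100 / 6 = 11.2683
Sum of squared deviations: (+0.3217)² + (+0.1817)² + (+0.3217)² + (−0.2583)² + (−0.3083)² + (−0.2583)² = 0.4685
Variance = 0.4685 / 5 = 0.0937
SE* = √0.0937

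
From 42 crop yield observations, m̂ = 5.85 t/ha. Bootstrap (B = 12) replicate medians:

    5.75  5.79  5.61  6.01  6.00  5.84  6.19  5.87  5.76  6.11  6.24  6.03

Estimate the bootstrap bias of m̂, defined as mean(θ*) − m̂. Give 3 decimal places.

bias = +0.083

mean(θ*) = (5.75 + 5.79 + 5.61 + 6.01 + 6.00 + 5.84 + 6.19 + 5.87 + 5.76 + 6.11 + 6.24 + 6.03) / 12 = 5.9333
bias = 5.9333 − 5.85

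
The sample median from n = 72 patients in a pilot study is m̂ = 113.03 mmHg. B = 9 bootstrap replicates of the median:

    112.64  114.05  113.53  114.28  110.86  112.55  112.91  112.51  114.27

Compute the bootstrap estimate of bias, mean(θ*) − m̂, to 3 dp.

mean(θ*) = (112.64 + 114.05 + 113.53 + 114.28 + 110.86 + 112.55 + 112.91 + 112.51 + 114.27) / 9 = 113.0667
bias = 113.0667 − 113.03

bias = +0.037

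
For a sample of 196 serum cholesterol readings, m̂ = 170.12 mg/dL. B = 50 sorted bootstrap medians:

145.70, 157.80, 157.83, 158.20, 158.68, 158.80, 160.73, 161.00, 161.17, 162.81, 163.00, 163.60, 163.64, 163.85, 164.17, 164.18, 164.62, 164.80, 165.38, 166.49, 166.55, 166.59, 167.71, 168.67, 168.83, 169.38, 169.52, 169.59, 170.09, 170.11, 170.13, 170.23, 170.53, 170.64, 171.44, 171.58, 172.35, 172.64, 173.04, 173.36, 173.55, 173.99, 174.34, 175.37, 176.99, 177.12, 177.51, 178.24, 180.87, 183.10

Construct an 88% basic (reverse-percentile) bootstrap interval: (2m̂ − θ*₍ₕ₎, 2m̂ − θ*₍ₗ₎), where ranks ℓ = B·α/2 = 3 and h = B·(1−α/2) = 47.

Percentile endpoints at ranks 3 and 47: θ*₍3₎ = 157.83, θ*₍47₎ = 177.51.
Basic interval reflects these around m̂:
  lower = 2 × 170.12 − 177.51 = 162.73
  upper = 2 × 170.12 − 157.83 = 182.41

(162.73, 182.41)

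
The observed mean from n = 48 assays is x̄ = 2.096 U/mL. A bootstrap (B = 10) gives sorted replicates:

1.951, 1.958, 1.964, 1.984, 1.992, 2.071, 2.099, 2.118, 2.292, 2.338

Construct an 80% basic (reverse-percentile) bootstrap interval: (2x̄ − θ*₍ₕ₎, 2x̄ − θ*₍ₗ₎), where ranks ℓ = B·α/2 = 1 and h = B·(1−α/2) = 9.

Percentile endpoints at ranks 1 and 9: θ*₍1₎ = 1.951, θ*₍9₎ = 2.292.
Basic interval reflects these around x̄:
  lower = 2 × 2.096 − 2.292 = 1.900
  upper = 2 × 2.096 − 1.951 = 2.241

(1.900, 2.241)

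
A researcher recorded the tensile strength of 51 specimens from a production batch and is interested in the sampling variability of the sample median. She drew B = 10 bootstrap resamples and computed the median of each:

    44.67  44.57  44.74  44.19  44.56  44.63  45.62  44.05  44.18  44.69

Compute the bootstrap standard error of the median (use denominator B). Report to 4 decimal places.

SE* = 0.4150

Bootstrap SE is the standard deviation of the 10 replicate medians.
Mean of replicates: (44.67 + 44.57 + 44.74 + 44.19 + 44.56 + 44.63 + 45.62 + 44.05 + 44.18 + 44.69) / 10 = 445.90000 / 10 = 44.59000
Sum of squared deviations: (+0.08000)² + (−0.02000)² + (+0.15000)² + (−0.40000)² + (−0.03000)² + (+0.04000)² + (+1.03000)² + (−0.54000)² + (−0.41000)² + (+0.10000)² = 1.72240
Variance = 1.72240 / 10 = 0.17224
SE* = √0.17224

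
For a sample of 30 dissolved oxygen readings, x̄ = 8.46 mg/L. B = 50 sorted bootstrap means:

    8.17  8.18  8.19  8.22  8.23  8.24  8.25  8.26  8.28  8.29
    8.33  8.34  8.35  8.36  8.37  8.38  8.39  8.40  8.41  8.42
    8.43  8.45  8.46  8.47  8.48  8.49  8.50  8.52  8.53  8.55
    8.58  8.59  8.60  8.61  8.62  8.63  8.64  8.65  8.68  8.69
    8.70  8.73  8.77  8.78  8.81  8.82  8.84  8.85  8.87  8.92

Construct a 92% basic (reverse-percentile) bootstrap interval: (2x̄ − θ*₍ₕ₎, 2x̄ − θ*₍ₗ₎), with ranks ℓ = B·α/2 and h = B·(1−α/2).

(8.07, 8.74)

Percentile endpoints at ranks 2 and 48: θ*₍2₎ = 8.18, θ*₍48₎ = 8.85.
Basic interval reflects these around x̄:
  lower = 2 × 8.46 − 8.85 = 8.07
  upper = 2 × 8.46 − 8.18 = 8.74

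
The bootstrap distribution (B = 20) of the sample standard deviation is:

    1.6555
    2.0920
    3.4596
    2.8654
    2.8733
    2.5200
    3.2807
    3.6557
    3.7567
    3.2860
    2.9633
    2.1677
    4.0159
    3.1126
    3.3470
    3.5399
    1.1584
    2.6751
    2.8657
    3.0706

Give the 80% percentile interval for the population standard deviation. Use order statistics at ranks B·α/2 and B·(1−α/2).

(1.6555, 3.6557)

Sorted replicates: 1.1584, 1.6555, 2.0920, 2.1677, 2.5200, 2.6751, 2.8654, 2.8657, 2.8733, 2.9633, 3.0706, 3.1126, 3.2807, 3.2860, 3.3470, 3.4596, 3.5399, 3.6557, 3.7567, 4.0159
α = 0.20; lower rank = 20 × 0.100 = 2; upper rank = 20 × 0.900 = 18.
The 2nd smallest replicate is 1.6555; the 18th is 3.6557.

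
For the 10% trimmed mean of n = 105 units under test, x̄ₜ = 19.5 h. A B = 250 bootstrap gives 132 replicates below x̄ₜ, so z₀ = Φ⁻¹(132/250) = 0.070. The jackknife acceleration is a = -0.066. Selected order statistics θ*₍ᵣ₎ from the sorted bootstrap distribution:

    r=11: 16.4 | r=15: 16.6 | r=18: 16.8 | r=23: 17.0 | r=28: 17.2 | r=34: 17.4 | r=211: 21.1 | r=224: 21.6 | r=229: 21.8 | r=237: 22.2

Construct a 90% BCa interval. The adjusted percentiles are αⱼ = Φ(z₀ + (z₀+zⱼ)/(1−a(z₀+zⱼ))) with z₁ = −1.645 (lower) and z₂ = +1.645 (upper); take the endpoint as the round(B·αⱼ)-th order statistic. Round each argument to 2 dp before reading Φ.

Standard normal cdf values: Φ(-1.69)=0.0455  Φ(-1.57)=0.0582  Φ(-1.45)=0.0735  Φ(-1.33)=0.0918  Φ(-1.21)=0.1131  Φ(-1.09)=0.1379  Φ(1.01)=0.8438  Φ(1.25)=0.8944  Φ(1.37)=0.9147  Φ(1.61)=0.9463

(16.4, 22.2)

Lower: z₀ + z₁ = 0.070 + (-1.645) = -1.575; 1 − a(z₀+z₁) = 1 − (-0.066)(-1.575) = 0.8961; argument = 0.070 + (-1.575)/0.8961 = -1.6877 → -1.69.
α₁ = Φ(-1.69) = 0.0455; rank = round(250 × 0.0455) = 11; θ*₍11₎ = 16.4.
Upper: z₀ + z₂ = 1.715; 1 − a(z₀+z₂) = 1.1132; argument = 1.6106 → 1.61; α₂ = 0.9463; rank = 237; θ*₍237₎ = 22.2.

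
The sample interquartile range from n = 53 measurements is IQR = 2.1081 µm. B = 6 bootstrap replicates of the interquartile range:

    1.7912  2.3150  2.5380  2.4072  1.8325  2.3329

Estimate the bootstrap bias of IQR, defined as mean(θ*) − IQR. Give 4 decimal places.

bias = +0.0947

mean(θ*) = (1.7912 + 2.3150 + 2.5380 + 2.4072 + 1.8325 + 2.3329) / 6 = 2.20280
bias = 2.20280 − 2.1081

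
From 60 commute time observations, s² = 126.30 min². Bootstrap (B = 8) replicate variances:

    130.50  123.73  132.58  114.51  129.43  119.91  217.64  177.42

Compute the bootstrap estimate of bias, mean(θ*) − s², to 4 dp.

bias = +16.9150

mean(θ*) = (130.50 + 123.73 + 132.58 + 114.51 + 129.43 + 119.91 + 217.64 + 177.42) / 8 = 143.21500
bias = 143.21500 − 126.30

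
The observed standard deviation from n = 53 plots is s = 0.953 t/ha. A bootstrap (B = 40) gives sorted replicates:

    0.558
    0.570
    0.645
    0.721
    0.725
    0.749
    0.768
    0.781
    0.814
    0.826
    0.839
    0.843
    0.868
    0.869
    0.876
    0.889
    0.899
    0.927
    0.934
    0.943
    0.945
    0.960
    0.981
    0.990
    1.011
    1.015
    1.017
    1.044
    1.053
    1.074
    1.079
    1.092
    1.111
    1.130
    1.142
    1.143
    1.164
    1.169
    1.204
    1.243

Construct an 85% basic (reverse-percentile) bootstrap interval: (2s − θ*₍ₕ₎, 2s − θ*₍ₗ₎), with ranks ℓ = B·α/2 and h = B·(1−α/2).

Percentile endpoints at ranks 3 and 37: θ*₍3₎ = 0.645, θ*₍37₎ = 1.164.
Basic interval reflects these around s:
  lower = 2 × 0.953 − 1.164 = 0.742
  upper = 2 × 0.953 − 0.645 = 1.261

(0.742, 1.261)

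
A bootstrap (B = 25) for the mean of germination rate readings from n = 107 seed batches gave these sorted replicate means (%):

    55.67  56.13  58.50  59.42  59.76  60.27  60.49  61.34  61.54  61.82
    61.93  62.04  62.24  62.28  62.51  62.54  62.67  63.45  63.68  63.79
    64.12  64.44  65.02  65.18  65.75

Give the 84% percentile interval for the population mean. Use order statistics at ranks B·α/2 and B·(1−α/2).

α = 0.16; lower rank = 25 × 0.080 = 2; upper rank = 25 × 0.920 = 23.
The 2nd smallest replicate is 56.13; the 23rd is 65.02.

(56.13, 65.02)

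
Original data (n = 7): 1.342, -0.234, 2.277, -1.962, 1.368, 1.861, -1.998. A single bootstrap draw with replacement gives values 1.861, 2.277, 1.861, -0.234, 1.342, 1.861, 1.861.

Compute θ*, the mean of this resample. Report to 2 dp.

Mean = (1.861 + 2.277 + 1.861 + (-0.234) + 1.342 + 1.861 + 1.861) / 7 = 10.8290 / 7 = 1.55

θ* = 1.55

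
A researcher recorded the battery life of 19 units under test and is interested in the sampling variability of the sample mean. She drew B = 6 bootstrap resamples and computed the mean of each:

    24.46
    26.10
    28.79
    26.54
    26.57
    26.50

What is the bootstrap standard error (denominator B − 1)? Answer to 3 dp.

SE* = 1.384

Bootstrap SE is the standard deviation of the 6 replicate means.
Mean of replicates: (24.46 + 26.10 + 28.79 + 26.54 + 26.57 + 26.50) / 6 = 158.9600 / 6 = 26.4933
Sum of squared deviations: (−2.0333)² + (−0.3933)² + (+2.2967)² + (+0.0467)² + (+0.0767)² + (+0.0067)² = 9.5719
Variance = 9.5719 / 5 = 1.9144
SE* = √1.9144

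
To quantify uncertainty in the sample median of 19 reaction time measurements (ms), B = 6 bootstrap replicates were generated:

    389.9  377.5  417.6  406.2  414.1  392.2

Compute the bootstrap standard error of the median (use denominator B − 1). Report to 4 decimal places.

SE* = 15.5889

Bootstrap SE is the standard deviation of the 6 replicate medians.
Mean of replicates: (389.9 + 377.5 + 417.6 + 406.2 + 414.1 + 392.2) / 6 = 2397.50000 / 6 = 399.58333
Sum of squared deviations: (−9.68333)² + (−22.08333)² + (+18.01667)² + (+6.61667)² + (+14.51667)² + (−7.38333)² = 1215.06833
Variance = 1215.06833 / 5 = 243.01367
SE* = √243.01367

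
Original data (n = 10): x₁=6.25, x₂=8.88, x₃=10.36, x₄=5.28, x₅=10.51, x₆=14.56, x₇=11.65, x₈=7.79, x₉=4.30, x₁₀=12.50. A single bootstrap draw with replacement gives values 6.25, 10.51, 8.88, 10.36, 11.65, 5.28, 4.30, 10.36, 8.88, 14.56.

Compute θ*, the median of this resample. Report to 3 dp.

Sorted: 4.30, 5.28, 6.25, 8.88, 8.88, 10.36, 10.36, 10.51, 11.65, 14.56
Median = average of the two middle values = 9.620

θ* = 9.620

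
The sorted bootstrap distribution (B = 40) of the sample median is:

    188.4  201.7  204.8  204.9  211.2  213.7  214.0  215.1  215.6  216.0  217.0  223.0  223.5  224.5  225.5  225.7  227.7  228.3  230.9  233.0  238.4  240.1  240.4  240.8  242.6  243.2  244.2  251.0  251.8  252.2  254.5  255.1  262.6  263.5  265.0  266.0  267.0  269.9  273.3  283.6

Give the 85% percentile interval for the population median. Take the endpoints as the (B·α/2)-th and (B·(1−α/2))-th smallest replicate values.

(204.8, 267.0)

α = 0.15; lower rank = 40 × 0.075 = 3; upper rank = 40 × 0.925 = 37.
The 3rd smallest replicate is 204.8; the 37th is 267.0.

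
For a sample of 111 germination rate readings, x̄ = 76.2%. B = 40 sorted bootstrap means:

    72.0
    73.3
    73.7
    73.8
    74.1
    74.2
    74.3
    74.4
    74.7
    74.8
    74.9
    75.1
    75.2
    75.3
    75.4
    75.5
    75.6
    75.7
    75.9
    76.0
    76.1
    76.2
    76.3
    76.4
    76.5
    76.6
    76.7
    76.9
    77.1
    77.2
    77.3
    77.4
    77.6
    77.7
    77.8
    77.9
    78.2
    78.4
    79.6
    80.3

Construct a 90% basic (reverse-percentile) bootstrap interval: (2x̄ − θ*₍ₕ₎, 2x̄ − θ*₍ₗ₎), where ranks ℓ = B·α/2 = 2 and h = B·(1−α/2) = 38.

Percentile endpoints at ranks 2 and 38: θ*₍2₎ = 73.3, θ*₍38₎ = 78.4.
Basic interval reflects these around x̄:
  lower = 2 × 76.2 − 78.4 = 74.0
  upper = 2 × 76.2 − 73.3 = 79.1

(74.0, 79.1)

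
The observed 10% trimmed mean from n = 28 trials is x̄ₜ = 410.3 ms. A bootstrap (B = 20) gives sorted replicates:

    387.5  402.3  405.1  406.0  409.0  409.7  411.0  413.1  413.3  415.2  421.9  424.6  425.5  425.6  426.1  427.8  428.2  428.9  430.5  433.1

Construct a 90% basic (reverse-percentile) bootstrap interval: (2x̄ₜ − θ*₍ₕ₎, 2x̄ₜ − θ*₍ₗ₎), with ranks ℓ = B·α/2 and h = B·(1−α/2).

Percentile endpoints at ranks 1 and 19: θ*₍1₎ = 387.5, θ*₍19₎ = 430.5.
Basic interval reflects these around x̄ₜ:
  lower = 2 × 410.3 − 430.5 = 390.1
  upper = 2 × 410.3 − 387.5 = 433.1

(390.1, 433.1)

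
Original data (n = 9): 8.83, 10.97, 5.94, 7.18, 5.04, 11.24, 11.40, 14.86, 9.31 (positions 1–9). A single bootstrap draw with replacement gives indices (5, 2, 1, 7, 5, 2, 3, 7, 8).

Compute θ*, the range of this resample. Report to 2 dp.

θ* = 9.82

Resample values: 5.04, 10.97, 8.83, 11.40, 5.04, 10.97, 5.94, 11.40, 14.86.
Range = 14.86 − 5.04 = 9.82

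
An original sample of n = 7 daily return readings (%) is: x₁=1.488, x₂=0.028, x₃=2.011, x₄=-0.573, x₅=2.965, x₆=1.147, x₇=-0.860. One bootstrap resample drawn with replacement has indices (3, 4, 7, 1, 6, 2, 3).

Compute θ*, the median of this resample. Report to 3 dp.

Resample values: 2.011, -0.573, -0.860, 1.488, 1.147, 0.028, 2.011.
Sorted: -0.860, -0.573, 0.028, 1.147, 1.488, 2.011, 2.011
Median = middle value = 1.147

θ* = 1.147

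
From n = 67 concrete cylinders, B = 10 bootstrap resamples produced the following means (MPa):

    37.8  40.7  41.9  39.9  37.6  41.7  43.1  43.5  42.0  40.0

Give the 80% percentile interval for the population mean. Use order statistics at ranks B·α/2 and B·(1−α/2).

(37.6, 43.1)

Sorted replicates: 37.6, 37.8, 39.9, 40.0, 40.7, 41.7, 41.9, 42.0, 43.1, 43.5
α = 0.20; lower rank = 10 × 0.100 = 1; upper rank = 10 × 0.900 = 9.
The 1st smallest replicate is 37.6; the 9th is 43.1.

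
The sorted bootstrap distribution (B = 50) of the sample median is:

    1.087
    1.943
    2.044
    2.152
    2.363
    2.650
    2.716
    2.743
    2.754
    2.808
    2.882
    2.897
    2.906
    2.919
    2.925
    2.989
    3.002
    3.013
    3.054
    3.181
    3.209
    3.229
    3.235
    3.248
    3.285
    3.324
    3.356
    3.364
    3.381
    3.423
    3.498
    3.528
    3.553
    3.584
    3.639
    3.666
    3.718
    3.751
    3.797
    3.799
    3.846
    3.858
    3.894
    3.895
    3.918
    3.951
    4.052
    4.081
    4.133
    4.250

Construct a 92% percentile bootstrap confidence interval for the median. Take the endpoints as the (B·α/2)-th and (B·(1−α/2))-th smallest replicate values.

α = 0.08; lower rank = 50 × 0.040 = 2; upper rank = 50 × 0.960 = 48.
The 2nd smallest replicate is 1.943; the 48th is 4.081.

(1.943, 4.081)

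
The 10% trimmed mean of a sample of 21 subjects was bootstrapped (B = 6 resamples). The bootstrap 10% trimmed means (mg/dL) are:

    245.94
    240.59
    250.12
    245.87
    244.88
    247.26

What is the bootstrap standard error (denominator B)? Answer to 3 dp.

SE* = 2.852

Bootstrap SE is the standard deviation of the 6 replicate 10% trimmed means.
Mean of replicates: (245.94 + 240.59 + 250.12 + 245.87 + 244.88 + 247.26) / 6 = 1474.6600 / 6 = 245.7767
Sum of squared deviations: (+0.1633)² + (−5.1867)² + (+4.3433)² + (+0.0933)² + (−0.8967)² + (+1.4833)² = 48.8057
Variance = 48.8057 / 6 = 8.1343
SE* = √8.1343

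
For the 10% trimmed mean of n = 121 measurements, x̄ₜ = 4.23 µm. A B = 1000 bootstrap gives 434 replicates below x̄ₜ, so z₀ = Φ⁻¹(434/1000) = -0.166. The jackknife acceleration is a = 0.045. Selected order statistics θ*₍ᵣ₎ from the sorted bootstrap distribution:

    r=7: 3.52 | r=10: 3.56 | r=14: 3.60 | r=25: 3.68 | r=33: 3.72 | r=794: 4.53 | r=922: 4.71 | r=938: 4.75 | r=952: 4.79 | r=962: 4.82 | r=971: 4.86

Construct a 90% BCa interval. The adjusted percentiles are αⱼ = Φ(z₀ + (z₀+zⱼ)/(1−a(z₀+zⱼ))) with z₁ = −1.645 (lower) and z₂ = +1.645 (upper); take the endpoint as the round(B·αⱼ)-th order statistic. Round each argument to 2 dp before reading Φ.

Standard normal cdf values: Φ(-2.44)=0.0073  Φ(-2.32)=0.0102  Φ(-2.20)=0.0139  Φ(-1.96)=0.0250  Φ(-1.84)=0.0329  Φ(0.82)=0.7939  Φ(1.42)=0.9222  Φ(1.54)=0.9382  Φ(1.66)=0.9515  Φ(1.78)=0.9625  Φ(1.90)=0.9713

(3.72, 4.71)

Lower: z₀ + z₁ = -0.166 + (-1.645) = -1.811; 1 − a(z₀+z₁) = 1 − (0.045)(-1.811) = 1.0815; argument = -0.166 + (-1.811)/1.0815 = -1.8405 → -1.84.
α₁ = Φ(-1.84) = 0.0329; rank = round(1000 × 0.0329) = 33; θ*₍33₎ = 3.72.
Upper: z₀ + z₂ = 1.479; 1 − a(z₀+z₂) = 0.9334; argument = 1.4185 → 1.42; α₂ = 0.9222; rank = 922; θ*₍922₎ = 4.71.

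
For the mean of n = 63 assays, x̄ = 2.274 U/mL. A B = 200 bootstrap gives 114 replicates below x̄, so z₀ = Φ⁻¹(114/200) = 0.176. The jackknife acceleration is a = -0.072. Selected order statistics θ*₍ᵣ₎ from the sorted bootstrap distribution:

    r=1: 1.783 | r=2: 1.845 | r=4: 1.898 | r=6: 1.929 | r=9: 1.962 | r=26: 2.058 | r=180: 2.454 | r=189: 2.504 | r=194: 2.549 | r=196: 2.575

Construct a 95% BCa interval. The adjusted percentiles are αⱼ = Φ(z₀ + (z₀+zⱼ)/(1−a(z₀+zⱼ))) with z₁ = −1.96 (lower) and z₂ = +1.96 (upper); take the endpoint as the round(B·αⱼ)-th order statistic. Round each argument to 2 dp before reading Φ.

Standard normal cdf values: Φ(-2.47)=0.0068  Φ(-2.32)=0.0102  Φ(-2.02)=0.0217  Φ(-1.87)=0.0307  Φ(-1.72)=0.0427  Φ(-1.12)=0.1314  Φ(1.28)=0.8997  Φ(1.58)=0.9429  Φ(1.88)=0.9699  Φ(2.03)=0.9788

Lower: z₀ + z₁ = 0.176 + (-1.960) = -1.784; 1 − a(z₀+z₁) = 1 − (-0.072)(-1.784) = 0.8716; argument = 0.176 + (-1.784)/0.8716 = -1.8709 → -1.87.
α₁ = Φ(-1.87) = 0.0307; rank = round(200 × 0.0307) = 6; θ*₍6₎ = 1.929.
Upper: z₀ + z₂ = 2.136; 1 − a(z₀+z₂) = 1.1538; argument = 2.0273 → 2.03; α₂ = 0.9788; rank = 196; θ*₍196₎ = 2.575.

(1.929, 2.575)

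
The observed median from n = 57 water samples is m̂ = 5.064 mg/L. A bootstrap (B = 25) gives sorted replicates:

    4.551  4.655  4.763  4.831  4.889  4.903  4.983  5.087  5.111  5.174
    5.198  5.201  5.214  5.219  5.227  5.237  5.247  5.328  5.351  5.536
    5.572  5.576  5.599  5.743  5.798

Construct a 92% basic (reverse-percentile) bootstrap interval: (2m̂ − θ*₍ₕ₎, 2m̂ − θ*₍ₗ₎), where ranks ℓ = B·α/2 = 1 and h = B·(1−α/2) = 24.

Percentile endpoints at ranks 1 and 24: θ*₍1₎ = 4.551, θ*₍24₎ = 5.743.
Basic interval reflects these around m̂:
  lower = 2 × 5.064 − 5.743 = 4.385
  upper = 2 × 5.064 − 4.551 = 5.577

(4.385, 5.577)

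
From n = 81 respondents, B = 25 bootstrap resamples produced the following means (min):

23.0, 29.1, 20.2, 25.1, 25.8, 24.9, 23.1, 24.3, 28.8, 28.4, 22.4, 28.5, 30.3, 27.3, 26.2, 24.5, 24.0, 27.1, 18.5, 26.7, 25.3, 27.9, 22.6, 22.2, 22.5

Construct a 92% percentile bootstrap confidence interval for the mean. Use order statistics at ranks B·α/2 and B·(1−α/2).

(18.5, 29.1)

Sorted replicates: 18.5, 20.2, 22.2, 22.4, 22.5, 22.6, 23.0, 23.1, 24.0, 24.3, 24.5, 24.9, 25.1, 25.3, 25.8, 26.2, 26.7, 27.1, 27.3, 27.9, 28.4, 28.5, 28.8, 29.1, 30.3
α = 0.08; lower rank = 25 × 0.040 = 1; upper rank = 25 × 0.960 = 24.
The 1st smallest replicate is 18.5; the 24th is 29.1.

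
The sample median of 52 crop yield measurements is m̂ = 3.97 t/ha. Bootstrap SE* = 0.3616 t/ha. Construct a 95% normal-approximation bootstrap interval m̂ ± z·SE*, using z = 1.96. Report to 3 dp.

(3.261, 4.679)

Margin = 1.96 × 0.3616 = 0.7087
Interval: 3.97 ± 0.7087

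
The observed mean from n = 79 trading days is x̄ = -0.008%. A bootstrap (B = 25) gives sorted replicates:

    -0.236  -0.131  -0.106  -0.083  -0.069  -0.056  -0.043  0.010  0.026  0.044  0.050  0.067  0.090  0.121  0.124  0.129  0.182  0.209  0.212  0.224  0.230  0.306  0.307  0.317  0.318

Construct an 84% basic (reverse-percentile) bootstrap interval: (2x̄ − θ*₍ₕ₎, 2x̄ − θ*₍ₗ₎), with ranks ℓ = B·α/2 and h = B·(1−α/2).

(-0.323, 0.115)

Percentile endpoints at ranks 2 and 23: θ*₍2₎ = -0.131, θ*₍23₎ = 0.307.
Basic interval reflects these around x̄:
  lower = 2 × -0.008 − 0.307 = -0.323
  upper = 2 × -0.008 − -0.131 = 0.115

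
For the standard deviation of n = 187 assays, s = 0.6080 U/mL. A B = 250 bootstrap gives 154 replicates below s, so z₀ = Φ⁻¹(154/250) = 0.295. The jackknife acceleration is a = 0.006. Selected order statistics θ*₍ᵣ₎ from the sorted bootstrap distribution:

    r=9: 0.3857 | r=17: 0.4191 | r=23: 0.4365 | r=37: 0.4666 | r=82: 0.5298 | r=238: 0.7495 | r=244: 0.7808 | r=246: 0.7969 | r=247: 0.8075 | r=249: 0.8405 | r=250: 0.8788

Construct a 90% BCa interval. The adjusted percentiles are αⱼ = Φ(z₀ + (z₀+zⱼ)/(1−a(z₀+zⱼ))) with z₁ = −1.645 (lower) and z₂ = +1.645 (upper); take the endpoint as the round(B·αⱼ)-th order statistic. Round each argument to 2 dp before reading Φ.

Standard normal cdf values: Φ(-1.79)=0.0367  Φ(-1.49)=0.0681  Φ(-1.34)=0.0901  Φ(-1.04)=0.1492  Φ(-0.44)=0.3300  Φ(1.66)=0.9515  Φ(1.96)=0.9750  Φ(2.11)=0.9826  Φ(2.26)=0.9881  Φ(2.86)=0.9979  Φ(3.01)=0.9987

(0.4666, 0.8075)

Lower: z₀ + z₁ = 0.295 + (-1.645) = -1.350; 1 − a(z₀+z₁) = 1 − (0.006)(-1.350) = 1.0081; argument = 0.295 + (-1.350)/1.0081 = -1.0442 → -1.04.
α₁ = Φ(-1.04) = 0.1492; rank = round(250 × 0.1492) = 37; θ*₍37₎ = 0.4666.
Upper: z₀ + z₂ = 1.940; 1 − a(z₀+z₂) = 0.9884; argument = 2.2578 → 2.26; α₂ = 0.9881; rank = 247; θ*₍247₎ = 0.8075.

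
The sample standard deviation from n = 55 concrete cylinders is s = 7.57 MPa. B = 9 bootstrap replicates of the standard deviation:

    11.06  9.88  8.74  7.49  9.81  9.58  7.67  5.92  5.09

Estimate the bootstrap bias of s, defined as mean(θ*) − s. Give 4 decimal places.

mean(θ*) = (11.06 + 9.88 + 8.74 + 7.49 + 9.81 + 9.58 + 7.67 + 5.92 + 5.09) / 9 = 8.36000
bias = 8.36000 − 7.57

bias = +0.7900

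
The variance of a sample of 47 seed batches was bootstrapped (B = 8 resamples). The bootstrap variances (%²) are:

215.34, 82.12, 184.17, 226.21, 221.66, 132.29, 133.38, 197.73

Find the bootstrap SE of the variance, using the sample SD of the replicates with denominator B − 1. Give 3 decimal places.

Bootstrap SE is the standard deviation of the 8 replicate variances.
Mean of replicates: (215.34 + 82.12 + 184.17 + 226.21 + 221.66 + 132.29 + 133.38 + 197.73) / 8 = 1392.9000 / 8 = 174.1125
Sum of squared deviations: (+41.2275)² + (−91.9925)² + (+10.0575)² + (+52.0975)² + (+47.5475)² + (−41.8225)² + (−40.7325)² + (+23.6175)² = 19204.4388
Variance = 19204.4388 / 7 = 2743.4913
SE* = √2743.4913

SE* = 52.378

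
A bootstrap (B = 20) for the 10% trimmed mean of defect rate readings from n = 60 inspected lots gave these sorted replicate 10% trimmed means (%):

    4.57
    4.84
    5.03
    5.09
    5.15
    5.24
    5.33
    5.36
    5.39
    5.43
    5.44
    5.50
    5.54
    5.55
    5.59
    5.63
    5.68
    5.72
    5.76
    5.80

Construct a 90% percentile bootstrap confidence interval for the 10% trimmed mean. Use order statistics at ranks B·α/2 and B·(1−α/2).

(4.57, 5.76)

α = 0.10; lower rank = 20 × 0.050 = 1; upper rank = 20 × 0.950 = 19.
The 1st smallest replicate is 4.57; the 19th is 5.76.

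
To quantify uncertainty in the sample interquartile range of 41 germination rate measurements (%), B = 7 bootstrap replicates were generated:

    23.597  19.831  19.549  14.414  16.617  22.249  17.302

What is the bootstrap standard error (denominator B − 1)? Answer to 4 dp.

SE* = 3.2205

Bootstrap SE is the standard deviation of the 7 replicate interquartile ranges.
Mean of replicates: (23.597 + 19.831 + 19.549 + 14.414 + 16.617 + 22.249 + 17.302) / 7 = 133.55900 / 7 = 19.07986
Sum of squared deviations: (+4.51714)² + (+0.75114)² + (+0.46914)² + (−4.66586)² + (−2.46286)² + (+3.16914)² + (−1.77786)² = 62.22902
Variance = 62.22902 / 6 = 10.37150
SE* = √10.37150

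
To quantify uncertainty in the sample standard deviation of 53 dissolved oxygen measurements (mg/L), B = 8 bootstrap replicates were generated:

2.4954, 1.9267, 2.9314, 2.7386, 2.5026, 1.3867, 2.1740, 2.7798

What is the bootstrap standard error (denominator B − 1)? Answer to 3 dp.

Bootstrap SE is the standard deviation of the 8 replicate standard deviations.
Mean of replicates: (2.4954 + 1.9267 + 2.9314 + 2.7386 + 2.5026 + 1.3867 + 2.1740 + 2.7798) / 8 = 18.93520 / 8 = 2.36690
Sum of squared deviations: (+0.12850)² + (−0.44020)² + (+0.56450)² + (+0.37170)² + (+0.13570)² + (−0.98020)² + (−0.19290)² + (+0.41290)² = 1.85401
Variance = 1.85401 / 7 = 0.26486
SE* = √0.26486

SE* = 0.515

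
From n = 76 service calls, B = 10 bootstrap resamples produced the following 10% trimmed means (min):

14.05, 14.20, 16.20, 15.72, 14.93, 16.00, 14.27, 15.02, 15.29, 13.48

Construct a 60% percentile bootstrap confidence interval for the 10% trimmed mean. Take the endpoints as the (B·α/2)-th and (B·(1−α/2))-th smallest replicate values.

(14.05, 15.72)

Sorted replicates: 13.48, 14.05, 14.20, 14.27, 14.93, 15.02, 15.29, 15.72, 16.00, 16.20
α = 0.40; lower rank = 10 × 0.200 = 2; upper rank = 10 × 0.800 = 8.
The 2nd smallest replicate is 14.05; the 8th is 15.72.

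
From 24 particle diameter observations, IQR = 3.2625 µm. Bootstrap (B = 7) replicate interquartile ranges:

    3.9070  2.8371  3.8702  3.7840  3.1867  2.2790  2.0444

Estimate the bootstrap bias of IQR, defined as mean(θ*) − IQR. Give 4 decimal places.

mean(θ*) = (3.9070 + 2.8371 + 3.8702 + 3.7840 + 3.1867 + 2.2790 + 2.0444) / 7 = 3.12977
bias = 3.12977 − 3.2625

bias = −0.1327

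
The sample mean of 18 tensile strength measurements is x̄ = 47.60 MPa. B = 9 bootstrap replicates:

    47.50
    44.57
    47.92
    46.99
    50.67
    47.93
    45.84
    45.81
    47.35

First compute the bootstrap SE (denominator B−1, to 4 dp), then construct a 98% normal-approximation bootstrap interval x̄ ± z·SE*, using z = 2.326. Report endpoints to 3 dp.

(43.576, 51.624)

Mean of replicates = 47.1756; sum of squared deviations = 23.9420; SE* = √(23.9420/8) = 1.7300
Margin = 2.326 × 1.7300 = 4.0240
Interval: 47.60 ± 4.0240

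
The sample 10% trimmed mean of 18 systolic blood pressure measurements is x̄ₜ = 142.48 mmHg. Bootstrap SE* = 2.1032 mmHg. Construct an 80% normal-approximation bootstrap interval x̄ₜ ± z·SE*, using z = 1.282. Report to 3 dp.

Margin = 1.282 × 2.1032 = 2.6963
Interval: 142.48 ± 2.6963

(139.784, 145.176)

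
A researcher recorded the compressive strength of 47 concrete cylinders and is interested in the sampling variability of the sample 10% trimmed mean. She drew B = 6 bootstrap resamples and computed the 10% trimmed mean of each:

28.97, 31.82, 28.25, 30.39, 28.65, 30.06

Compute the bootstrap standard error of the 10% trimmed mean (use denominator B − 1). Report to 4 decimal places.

Bootstrap SE is the standard deviation of the 6 replicate 10% trimmed means.
Mean of replicates: (28.97 + 31.82 + 28.25 + 30.39 + 28.65 + 30.06) / 6 = 178.14000 / 6 = 29.69000
Sum of squared deviations: (−0.72000)² + (+2.13000)² + (−1.44000)² + (+0.70000)² + (−1.04000)² + (+0.37000)² = 8.83740
Variance = 8.83740 / 5 = 1.76748
SE* = √1.76748

SE* = 1.3295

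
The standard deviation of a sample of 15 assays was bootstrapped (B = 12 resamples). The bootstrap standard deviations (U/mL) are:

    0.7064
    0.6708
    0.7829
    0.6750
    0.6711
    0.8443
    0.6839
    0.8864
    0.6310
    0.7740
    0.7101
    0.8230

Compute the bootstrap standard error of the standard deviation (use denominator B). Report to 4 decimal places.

SE* = 0.0780

Bootstrap SE is the standard deviation of the 12 replicate standard deviations.
Mean of replicates: (0.7064 + 0.6708 + 0.7829 + 0.6750 + 0.6711 + 0.8443 + 0.6839 + 0.8864 + 0.6310 + 0.7740 + 0.7101 + 0.8230) / 12 = 8.85890 / 12 = 0.73824
Sum of squared deviations: (−0.03184)² + (−0.06744)² + (+0.04466)² + (−0.06324)² + (−0.06714)² + (+0.10606)² + (−0.05434)² + (+0.14816)² + (−0.10724)² + (+0.03576)² + (−0.02814)² + (+0.08476)² = 0.07297
Variance = 0.07297 / 12 = 0.00608
SE* = √0.00608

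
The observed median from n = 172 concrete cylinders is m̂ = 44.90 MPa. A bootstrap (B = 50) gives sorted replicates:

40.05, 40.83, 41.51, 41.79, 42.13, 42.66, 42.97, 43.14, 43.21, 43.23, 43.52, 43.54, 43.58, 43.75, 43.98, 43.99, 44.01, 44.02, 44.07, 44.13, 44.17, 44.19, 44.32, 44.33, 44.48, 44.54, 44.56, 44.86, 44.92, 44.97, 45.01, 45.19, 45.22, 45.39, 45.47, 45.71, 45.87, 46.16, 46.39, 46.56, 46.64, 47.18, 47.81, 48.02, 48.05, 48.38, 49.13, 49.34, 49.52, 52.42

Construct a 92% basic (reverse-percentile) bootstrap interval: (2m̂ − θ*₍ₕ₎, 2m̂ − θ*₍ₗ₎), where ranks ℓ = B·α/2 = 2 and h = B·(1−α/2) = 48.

(40.46, 48.97)

Percentile endpoints at ranks 2 and 48: θ*₍2₎ = 40.83, θ*₍48₎ = 49.34.
Basic interval reflects these around m̂:
  lower = 2 × 44.90 − 49.34 = 40.46
  upper = 2 × 44.90 − 40.83 = 48.97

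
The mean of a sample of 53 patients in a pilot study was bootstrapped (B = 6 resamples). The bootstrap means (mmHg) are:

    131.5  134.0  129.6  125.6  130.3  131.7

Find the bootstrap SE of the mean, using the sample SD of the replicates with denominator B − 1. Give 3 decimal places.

SE* = 2.812

Bootstrap SE is the standard deviation of the 6 replicate means.
Mean of replicates: (131.5 + 134.0 + 129.6 + 125.6 + 130.3 + 131.7) / 6 = 782.7000 / 6 = 130.4500
Sum of squared deviations: (+1.0500)² + (+3.5500)² + (−0.8500)² + (−4.8500)² + (−0.1500)² + (+1.2500)² = 39.5350
Variance = 39.5350 / 5 = 7.9070
SE* = √7.9070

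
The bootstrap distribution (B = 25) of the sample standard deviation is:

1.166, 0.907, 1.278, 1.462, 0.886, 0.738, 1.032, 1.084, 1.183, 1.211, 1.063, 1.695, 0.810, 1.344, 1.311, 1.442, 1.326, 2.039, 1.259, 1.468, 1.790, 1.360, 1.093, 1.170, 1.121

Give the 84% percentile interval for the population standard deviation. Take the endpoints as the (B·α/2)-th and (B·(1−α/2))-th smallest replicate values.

Sorted replicates: 0.738, 0.810, 0.886, 0.907, 1.032, 1.063, 1.084, 1.093, 1.121, 1.166, 1.170, 1.183, 1.211, 1.259, 1.278, 1.311, 1.326, 1.344, 1.360, 1.442, 1.462, 1.468, 1.695, 1.790, 2.039
α = 0.16; lower rank = 25 × 0.080 = 2; upper rank = 25 × 0.920 = 23.
The 2nd smallest replicate is 0.810; the 23rd is 1.695.

(0.810, 1.695)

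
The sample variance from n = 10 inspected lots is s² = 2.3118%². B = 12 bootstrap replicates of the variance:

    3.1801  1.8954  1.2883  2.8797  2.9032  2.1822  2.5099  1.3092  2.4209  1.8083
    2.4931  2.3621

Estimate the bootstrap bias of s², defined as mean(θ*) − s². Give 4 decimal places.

bias = −0.0424

mean(θ*) = (3.1801 + 1.8954 + 1.2883 + 2.8797 + 2.9032 + 2.1822 + 2.5099 + 1.3092 + 2.4209 + 1.8083 + 2.4931 + 2.3621) / 12 = 2.26937
bias = 2.26937 − 2.3118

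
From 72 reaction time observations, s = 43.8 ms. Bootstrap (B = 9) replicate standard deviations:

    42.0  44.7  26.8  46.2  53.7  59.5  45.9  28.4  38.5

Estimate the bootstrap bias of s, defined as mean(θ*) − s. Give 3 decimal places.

mean(θ*) = (42.0 + 44.7 + 26.8 + 46.2 + 53.7 + 59.5 + 45.9 + 28.4 + 38.5) / 9 = 42.8556
bias = 42.8556 − 43.8

bias = −0.944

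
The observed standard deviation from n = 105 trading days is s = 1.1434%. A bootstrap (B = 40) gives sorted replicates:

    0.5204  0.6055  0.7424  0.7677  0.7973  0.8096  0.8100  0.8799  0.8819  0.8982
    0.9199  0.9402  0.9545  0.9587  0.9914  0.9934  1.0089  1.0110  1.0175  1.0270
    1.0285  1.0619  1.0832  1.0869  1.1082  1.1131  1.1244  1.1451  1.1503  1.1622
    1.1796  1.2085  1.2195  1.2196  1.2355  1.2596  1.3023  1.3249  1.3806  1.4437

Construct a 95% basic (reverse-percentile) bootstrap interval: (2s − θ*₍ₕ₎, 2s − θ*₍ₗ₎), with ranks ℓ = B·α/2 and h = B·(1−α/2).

Percentile endpoints at ranks 1 and 39: θ*₍1₎ = 0.5204, θ*₍39₎ = 1.3806.
Basic interval reflects these around s:
  lower = 2 × 1.1434 − 1.3806 = 0.9062
  upper = 2 × 1.1434 − 0.5204 = 1.7664

(0.9062, 1.7664)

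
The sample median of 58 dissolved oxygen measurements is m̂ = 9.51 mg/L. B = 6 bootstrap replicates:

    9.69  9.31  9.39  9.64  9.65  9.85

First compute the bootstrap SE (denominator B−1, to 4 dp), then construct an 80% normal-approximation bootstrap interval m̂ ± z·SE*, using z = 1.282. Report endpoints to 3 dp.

(9.252, 9.768)

Mean of replicates = 9.5883; sum of squared deviations = 0.2021; SE* = √(0.2021/5) = 0.2010
Margin = 1.282 × 0.2010 = 0.2577
Interval: 9.51 ± 0.2577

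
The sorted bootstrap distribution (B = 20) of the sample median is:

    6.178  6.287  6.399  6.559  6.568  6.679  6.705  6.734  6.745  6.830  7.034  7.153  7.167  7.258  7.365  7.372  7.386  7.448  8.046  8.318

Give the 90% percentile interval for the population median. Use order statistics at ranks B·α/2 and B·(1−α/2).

(6.178, 8.046)

α = 0.10; lower rank = 20 × 0.050 = 1; upper rank = 20 × 0.950 = 19.
The 1st smallest replicate is 6.178; the 19th is 8.046.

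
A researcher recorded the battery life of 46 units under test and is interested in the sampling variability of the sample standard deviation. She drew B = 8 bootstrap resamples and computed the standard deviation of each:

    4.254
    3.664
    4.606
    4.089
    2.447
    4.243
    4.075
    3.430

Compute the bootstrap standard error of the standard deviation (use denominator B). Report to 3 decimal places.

Bootstrap SE is the standard deviation of the 8 replicate standard deviations.
Mean of replicates: (4.254 + 3.664 + 4.606 + 4.089 + 2.447 + 4.243 + 4.075 + 3.430) / 8 = 30.8080 / 8 = 3.8510
Sum of squared deviations: (+0.4030)² + (−0.1870)² + (+0.7550)² + (+0.2380)² + (−1.4040)² + (+0.3920)² + (+0.2240)² + (−0.4210)² = 3.1763
Variance = 3.1763 / 8 = 0.3970
SE* = √0.3970

SE* = 0.630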